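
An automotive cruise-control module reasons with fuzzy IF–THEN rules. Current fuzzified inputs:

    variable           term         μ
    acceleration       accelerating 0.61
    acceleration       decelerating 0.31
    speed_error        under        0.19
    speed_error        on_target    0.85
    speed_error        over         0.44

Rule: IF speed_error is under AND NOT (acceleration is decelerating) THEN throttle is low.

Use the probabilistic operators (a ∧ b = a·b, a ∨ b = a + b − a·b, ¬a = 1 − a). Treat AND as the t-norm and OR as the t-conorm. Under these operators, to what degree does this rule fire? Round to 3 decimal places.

firing strength: under=0.19, ¬decelerating=1−0.31=0.69; AND[a·b] → w = 0.1311

0.131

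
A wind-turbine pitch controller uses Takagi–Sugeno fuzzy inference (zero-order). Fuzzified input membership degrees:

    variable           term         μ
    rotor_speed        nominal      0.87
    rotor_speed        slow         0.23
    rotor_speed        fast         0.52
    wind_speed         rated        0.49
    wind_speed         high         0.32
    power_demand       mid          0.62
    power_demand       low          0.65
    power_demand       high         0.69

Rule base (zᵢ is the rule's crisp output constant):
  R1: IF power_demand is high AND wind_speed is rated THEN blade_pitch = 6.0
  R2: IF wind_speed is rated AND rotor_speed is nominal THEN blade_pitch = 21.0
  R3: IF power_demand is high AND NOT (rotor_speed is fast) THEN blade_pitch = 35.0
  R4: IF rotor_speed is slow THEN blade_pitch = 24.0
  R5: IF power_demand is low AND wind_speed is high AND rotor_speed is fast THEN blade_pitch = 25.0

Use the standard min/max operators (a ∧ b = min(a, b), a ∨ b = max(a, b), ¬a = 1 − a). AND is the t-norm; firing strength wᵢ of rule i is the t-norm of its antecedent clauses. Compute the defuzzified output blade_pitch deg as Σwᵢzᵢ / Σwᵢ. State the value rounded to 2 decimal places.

21.67

R1 (z=6.0): high=0.69, rated=0.49; AND[min(a, b)] → w = 0.49
R2 (z=21.0): rated=0.49, nominal=0.87; AND[min(a, b)] → w = 0.49
R3 (z=35.0): high=0.69, ¬fast=1−0.52=0.48; AND[min(a, b)] → w = 0.48
R4 (z=24.0): slow=0.23 → w = 0.23
R5 (z=25.0): low=0.65, high=0.32, fast=0.52; AND[min(a, b)] → w = 0.32
Weighted average = (0.49·6.0 + 0.49·21.0 + 0.48·35.0 + 0.23·24.0 + 0.32·25.0) / (0.49 + 0.49 + 0.48 + 0.23 + 0.32)
  = 43.5500 / 2.0100 = 21.67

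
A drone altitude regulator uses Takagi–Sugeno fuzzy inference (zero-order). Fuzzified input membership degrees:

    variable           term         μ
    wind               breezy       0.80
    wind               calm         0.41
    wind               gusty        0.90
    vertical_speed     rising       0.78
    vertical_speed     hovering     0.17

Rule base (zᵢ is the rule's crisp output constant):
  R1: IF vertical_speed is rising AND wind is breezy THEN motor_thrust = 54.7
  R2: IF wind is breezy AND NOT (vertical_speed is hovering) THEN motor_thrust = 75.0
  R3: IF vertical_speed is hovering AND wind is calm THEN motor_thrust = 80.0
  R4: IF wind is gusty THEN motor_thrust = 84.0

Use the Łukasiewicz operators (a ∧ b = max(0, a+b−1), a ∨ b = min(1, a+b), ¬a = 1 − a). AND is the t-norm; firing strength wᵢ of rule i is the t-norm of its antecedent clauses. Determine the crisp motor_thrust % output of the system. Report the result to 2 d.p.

R1 (z=54.7): rising=0.78, breezy=0.80; AND[max(0, a+b−1)] → w = 0.58
R2 (z=75.0): breezy=0.80, ¬hovering=1−0.17=0.83; AND[max(0, a+b−1)] → w = 0.63
R3 (z=80.0): hovering=0.17, calm=0.41; AND[max(0, a+b−1)] → w = 0.00
R4 (z=84.0): gusty=0.90 → w = 0.90
Weighted average = (0.58·54.7 + 0.63·75.0 + 0.00·80.0 + 0.90·84.0) / (0.58 + 0.63 + 0.00 + 0.90)
  = 154.5760 / 2.1100 = 73.26

73.26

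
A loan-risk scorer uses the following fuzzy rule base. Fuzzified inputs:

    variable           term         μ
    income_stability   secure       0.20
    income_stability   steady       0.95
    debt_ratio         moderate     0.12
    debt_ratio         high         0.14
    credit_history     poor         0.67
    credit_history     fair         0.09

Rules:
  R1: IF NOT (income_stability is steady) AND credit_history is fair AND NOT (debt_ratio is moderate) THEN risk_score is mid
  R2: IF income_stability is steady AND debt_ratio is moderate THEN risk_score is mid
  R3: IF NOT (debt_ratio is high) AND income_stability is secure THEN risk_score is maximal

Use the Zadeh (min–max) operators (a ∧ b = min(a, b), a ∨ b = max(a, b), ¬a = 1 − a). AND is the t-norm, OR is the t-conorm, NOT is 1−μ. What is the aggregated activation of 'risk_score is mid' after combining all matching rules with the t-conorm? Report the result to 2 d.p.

R1: ¬steady=1−0.95=0.05, fair=0.09, ¬moderate=1−0.12=0.88; AND[min(a, b)] → w = 0.05
R2: steady=0.95, moderate=0.12; AND[min(a, b)] → w = 0.12
R3: ¬high=1−0.14=0.86, secure=0.20; AND[min(a, b)] → w = 0.20
Rules with consequent 'mid': {R1, R2} → strengths 0.05, 0.12
Aggregate via t-conorm [max(a, b)]: 0.12

0.12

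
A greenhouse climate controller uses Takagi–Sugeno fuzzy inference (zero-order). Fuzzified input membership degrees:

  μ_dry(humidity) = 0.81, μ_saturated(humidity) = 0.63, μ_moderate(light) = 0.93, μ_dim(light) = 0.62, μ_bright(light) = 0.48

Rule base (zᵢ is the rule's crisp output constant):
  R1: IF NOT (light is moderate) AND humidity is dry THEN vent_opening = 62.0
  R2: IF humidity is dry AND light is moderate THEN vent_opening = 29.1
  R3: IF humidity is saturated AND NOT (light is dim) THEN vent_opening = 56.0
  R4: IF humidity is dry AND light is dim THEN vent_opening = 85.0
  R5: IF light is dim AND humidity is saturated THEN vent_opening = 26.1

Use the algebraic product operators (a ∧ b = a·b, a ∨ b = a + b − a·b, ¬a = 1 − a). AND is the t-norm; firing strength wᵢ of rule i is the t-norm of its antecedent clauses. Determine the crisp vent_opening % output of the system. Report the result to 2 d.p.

R1 (z=62.0): ¬moderate=1−0.93=0.07, dry=0.81; AND[a·b] → w = 0.0567
R2 (z=29.1): dry=0.81, moderate=0.93; AND[a·b] → w = 0.7533
R3 (z=56.0): saturated=0.63, ¬dim=1−0.62=0.38; AND[a·b] → w = 0.2394
R4 (z=85.0): dry=0.81, dim=0.62; AND[a·b] → w = 0.5022
R5 (z=26.1): dim=0.62, saturated=0.63; AND[a·b] → w = 0.3906
Weighted average = (0.0567·62.0 + 0.7533·29.1 + 0.2394·56.0 + 0.5022·85.0 + 0.3906·26.1) / (0.0567 + 0.7533 + 0.2394 + 0.5022 + 0.3906)
  = 91.7245 / 1.9422 = 47.23

47.23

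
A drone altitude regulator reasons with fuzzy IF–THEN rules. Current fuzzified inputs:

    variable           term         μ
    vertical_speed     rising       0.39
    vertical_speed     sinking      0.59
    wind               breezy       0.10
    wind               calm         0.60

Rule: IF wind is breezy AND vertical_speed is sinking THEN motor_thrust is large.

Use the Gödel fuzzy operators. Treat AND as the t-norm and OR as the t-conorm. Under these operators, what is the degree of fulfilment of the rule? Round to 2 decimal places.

0.10

firing strength: breezy=0.10, sinking=0.59; AND[min(a, b)] → w = 0.10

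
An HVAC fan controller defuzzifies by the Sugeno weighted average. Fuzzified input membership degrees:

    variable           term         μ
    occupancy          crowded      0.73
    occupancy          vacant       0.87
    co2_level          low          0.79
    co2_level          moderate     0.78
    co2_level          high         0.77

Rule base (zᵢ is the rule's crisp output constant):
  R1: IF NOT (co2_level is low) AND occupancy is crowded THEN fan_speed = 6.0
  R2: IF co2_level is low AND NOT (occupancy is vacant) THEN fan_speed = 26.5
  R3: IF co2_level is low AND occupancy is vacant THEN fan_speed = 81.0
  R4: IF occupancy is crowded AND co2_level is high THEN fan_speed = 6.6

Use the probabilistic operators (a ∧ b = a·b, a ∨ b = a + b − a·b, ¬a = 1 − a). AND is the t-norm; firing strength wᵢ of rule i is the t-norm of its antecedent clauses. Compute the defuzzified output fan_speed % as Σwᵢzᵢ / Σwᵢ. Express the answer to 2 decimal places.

R1 (z=6.0): ¬low=1−0.79=0.21, crowded=0.73; AND[a·b] → w = 0.1533
R2 (z=26.5): low=0.79, ¬vacant=1−0.87=0.13; AND[a·b] → w = 0.1027
R3 (z=81.0): low=0.79, vacant=0.87; AND[a·b] → w = 0.6873
R4 (z=6.6): crowded=0.73, high=0.77; AND[a·b] → w = 0.5621
Weighted average = (0.1533·6.0 + 0.1027·26.5 + 0.6873·81.0 + 0.5621·6.6) / (0.1533 + 0.1027 + 0.6873 + 0.5621)
  = 63.0225 / 1.5054 = 41.86

41.86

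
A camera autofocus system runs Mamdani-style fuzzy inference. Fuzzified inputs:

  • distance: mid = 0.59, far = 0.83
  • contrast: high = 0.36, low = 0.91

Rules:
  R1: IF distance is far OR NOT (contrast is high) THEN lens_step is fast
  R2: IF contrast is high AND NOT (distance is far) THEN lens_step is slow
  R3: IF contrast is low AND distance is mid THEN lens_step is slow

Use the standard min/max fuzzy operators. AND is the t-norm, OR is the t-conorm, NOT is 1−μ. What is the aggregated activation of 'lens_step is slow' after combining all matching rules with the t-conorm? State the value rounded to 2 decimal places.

R1: far=0.83, ¬high=1−0.36=0.64; OR[max(a, b)] → w = 0.83
R2: high=0.36, ¬far=1−0.83=0.17; AND[min(a, b)] → w = 0.17
R3: low=0.91, mid=0.59; AND[min(a, b)] → w = 0.59
Rules with consequent 'slow': {R2, R3} → strengths 0.17, 0.59
Aggregate via t-conorm [max(a, b)]: 0.59

0.59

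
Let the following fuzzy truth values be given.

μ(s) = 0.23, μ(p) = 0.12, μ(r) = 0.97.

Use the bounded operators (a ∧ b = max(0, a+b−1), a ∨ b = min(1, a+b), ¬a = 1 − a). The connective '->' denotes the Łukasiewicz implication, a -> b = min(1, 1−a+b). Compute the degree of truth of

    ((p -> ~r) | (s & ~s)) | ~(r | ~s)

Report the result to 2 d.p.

~r = 1 − 0.97 = 0.03
p -> ~r  [Łukasiewicz: min(1, 1−a+b)] with a=0.12, b=0.03 → 0.91
~s = 1 − 0.23 = 0.77
s & ~s = max(0, a+b−1) on (0.23, 0.77) = 0.00
(p -> ~r) | (s & ~s) = min(1, a+b) on (0.91, 0.00) = 0.91
~s = 1 − 0.23 = 0.77
r | ~s = min(1, a+b) on (0.97, 0.77) = 1.00
~(r | ~s) = 1 − 1.00 = 0.00
((p -> ~r) | (s & ~s)) | ~(r | ~s) = min(1, a+b) on (0.91, 0.00) = 0.91

0.91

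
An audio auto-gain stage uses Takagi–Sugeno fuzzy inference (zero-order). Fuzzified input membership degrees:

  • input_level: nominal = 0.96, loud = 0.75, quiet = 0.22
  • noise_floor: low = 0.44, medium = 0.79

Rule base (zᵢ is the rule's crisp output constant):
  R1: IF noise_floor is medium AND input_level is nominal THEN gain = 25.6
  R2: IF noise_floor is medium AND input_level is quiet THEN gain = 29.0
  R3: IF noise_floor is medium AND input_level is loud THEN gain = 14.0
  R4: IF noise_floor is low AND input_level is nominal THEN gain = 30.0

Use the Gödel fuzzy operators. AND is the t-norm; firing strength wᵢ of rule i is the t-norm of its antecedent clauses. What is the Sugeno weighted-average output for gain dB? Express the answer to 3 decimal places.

R1 (z=25.6): medium=0.79, nominal=0.96; AND[min(a, b)] → w = 0.79
R2 (z=29.0): medium=0.79, quiet=0.22; AND[min(a, b)] → w = 0.22
R3 (z=14.0): medium=0.79, loud=0.75; AND[min(a, b)] → w = 0.75
R4 (z=30.0): low=0.44, nominal=0.96; AND[min(a, b)] → w = 0.44
Weighted average = (0.79·25.6 + 0.22·29.0 + 0.75·14.0 + 0.44·30.0) / (0.79 + 0.22 + 0.75 + 0.44)
  = 50.3040 / 2.2000 = 22.865

22.865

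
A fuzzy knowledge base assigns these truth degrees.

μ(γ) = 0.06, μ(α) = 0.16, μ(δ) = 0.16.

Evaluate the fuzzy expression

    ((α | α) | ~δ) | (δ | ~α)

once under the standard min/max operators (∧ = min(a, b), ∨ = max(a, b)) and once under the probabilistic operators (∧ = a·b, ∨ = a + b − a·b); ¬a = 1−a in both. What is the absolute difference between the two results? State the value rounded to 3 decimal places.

0.145

Under standard min/max:
  α | α = max(a, b) on (0.16, 0.16) = 0.16
  ~δ = 1 − 0.16 = 0.84
  (α | α) | ~δ = max(a, b) on (0.16, 0.84) = 0.84
  ~α = 1 − 0.16 = 0.84
  δ | ~α = max(a, b) on (0.16, 0.84) = 0.84
  ((α | α) | ~δ) | (δ | ~α) = max(a, b) on (0.84, 0.84) = 0.84
  → value = 0.8400
Under probabilistic:
  α | α = a + b − a·b on (0.1600, 0.1600) = 0.2944
  ~δ = 1 − 0.1600 = 0.8400
  (α | α) | ~δ = a + b − a·b on (0.2944, 0.8400) = 0.8871
  ~α = 1 − 0.1600 = 0.8400
  δ | ~α = a + b − a·b on (0.1600, 0.8400) = 0.8656
  ((α | α) | ~δ) | (δ | ~α) = a + b − a·b on (0.8871, 0.8656) = 0.9848
  → value = 0.9848
|0.8400 − 0.9848| = 0.145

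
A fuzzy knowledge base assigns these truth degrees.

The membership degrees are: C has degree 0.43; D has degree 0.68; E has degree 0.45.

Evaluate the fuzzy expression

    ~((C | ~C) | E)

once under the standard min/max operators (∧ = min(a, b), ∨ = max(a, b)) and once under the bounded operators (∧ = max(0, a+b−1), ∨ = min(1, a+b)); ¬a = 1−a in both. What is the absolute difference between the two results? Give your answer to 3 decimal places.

Under standard min/max:
  ~C = 1 − 0.43 = 0.57
  C | ~C = max(a, b) on (0.43, 0.57) = 0.57
  (C | ~C) | E = max(a, b) on (0.57, 0.45) = 0.57
  ~((C | ~C) | E) = 1 − 0.57 = 0.43
  → value = 0.4300
Under bounded:
  ~C = 1 − 0.43 = 0.57
  C | ~C = min(1, a+b) on (0.43, 0.57) = 1.00
  (C | ~C) | E = min(1, a+b) on (1.00, 0.45) = 1.00
  ~((C | ~C) | E) = 1 − 1.00 = 0.00
  → value = 0.0000
|0.4300 − 0.0000| = 0.430

0.430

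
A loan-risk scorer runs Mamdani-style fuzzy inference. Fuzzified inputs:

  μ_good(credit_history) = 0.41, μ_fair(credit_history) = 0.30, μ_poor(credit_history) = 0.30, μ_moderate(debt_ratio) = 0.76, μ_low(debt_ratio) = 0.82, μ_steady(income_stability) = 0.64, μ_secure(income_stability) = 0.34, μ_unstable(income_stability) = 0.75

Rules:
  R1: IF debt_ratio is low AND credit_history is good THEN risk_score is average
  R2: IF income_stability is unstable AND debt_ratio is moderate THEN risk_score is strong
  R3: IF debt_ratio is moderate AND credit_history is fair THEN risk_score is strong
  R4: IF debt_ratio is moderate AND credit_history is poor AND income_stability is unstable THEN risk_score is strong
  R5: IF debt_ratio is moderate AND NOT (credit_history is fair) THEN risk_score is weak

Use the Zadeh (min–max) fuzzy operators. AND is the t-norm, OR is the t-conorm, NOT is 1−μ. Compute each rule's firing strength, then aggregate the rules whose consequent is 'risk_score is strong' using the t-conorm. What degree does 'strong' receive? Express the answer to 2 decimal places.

R1: low=0.82, good=0.41; AND[min(a, b)] → w = 0.41
R2: unstable=0.75, moderate=0.76; AND[min(a, b)] → w = 0.75
R3: moderate=0.76, fair=0.30; AND[min(a, b)] → w = 0.30
R4: moderate=0.76, poor=0.30, unstable=0.75; AND[min(a, b)] → w = 0.30
R5: moderate=0.76, ¬fair=1−0.30=0.70; AND[min(a, b)] → w = 0.70
Rules with consequent 'strong': {R2, R3, R4} → strengths 0.75, 0.30, 0.30
Aggregate via t-conorm [max(a, b)]: 0.75

0.75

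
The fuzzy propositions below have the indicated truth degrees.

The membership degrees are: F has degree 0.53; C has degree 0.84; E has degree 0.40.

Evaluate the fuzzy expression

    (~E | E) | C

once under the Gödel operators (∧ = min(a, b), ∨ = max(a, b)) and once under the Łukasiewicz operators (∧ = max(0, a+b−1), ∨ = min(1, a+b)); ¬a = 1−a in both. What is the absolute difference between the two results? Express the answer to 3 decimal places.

Under Gödel:
  ~E = 1 − 0.40 = 0.60
  ~E | E = max(a, b) on (0.60, 0.40) = 0.60
  (~E | E) | C = max(a, b) on (0.60, 0.84) = 0.84
  → value = 0.8400
Under Łukasiewicz:
  ~E = 1 − 0.40 = 0.60
  ~E | E = min(1, a+b) on (0.60, 0.40) = 1.00
  (~E | E) | C = min(1, a+b) on (1.00, 0.84) = 1.00
  → value = 1.0000
|0.8400 − 1.0000| = 0.160

0.160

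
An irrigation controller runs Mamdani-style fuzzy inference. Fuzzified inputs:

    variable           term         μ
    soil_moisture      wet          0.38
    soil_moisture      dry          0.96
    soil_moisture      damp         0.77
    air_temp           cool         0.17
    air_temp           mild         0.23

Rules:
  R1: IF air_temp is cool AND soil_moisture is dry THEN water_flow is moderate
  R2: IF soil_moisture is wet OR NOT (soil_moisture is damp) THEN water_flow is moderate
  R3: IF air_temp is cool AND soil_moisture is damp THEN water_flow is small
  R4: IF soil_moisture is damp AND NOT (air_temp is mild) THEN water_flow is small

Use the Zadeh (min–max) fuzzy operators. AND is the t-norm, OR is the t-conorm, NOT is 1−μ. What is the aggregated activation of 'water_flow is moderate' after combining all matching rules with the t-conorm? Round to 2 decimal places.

R1: cool=0.17, dry=0.96; AND[min(a, b)] → w = 0.17
R2: wet=0.38, ¬damp=1−0.77=0.23; OR[max(a, b)] → w = 0.38
R3: cool=0.17, damp=0.77; AND[min(a, b)] → w = 0.17
R4: damp=0.77, ¬mild=1−0.23=0.77; AND[min(a, b)] → w = 0.77
Rules with consequent 'moderate': {R1, R2} → strengths 0.17, 0.38
Aggregate via t-conorm [max(a, b)]: 0.38

0.38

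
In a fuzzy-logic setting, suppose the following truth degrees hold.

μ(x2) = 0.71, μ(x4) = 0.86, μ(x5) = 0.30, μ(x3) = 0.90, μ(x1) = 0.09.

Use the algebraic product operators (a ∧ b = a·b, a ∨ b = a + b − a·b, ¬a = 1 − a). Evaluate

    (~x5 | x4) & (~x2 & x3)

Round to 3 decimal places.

~x5 = 1 − 0.3000 = 0.7000
~x5 | x4 = a + b − a·b on (0.7000, 0.8600) = 0.9580
~x2 = 1 − 0.7100 = 0.2900
~x2 & x3 = a·b on (0.2900, 0.9000) = 0.2610
(~x5 | x4) & (~x2 & x3) = a·b on (0.9580, 0.2610) = 0.2500

0.250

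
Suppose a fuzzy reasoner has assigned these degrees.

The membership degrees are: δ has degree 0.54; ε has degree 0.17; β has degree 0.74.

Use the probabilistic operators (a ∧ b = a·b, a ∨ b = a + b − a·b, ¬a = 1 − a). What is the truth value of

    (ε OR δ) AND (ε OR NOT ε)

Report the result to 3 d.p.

0.531

ε OR δ = a + b − a·b on (0.1700, 0.5400) = 0.6182
NOT ε = 1 − 0.1700 = 0.8300
ε OR NOT ε = a + b − a·b on (0.1700, 0.8300) = 0.8589
(ε OR δ) AND (ε OR NOT ε) = a·b on (0.6182, 0.8589) = 0.5310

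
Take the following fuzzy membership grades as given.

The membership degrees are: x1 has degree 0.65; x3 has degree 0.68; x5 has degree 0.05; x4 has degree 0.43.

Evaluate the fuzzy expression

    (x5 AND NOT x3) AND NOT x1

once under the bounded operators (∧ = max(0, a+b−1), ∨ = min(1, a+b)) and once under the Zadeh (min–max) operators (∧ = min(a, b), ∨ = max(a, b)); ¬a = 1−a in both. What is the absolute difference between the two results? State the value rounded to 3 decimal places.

0.050

Under bounded:
  NOT x3 = 1 − 0.68 = 0.32
  x5 AND NOT x3 = max(0, a+b−1) on (0.05, 0.32) = 0.00
  NOT x1 = 1 − 0.65 = 0.35
  (x5 AND NOT x3) AND NOT x1 = max(0, a+b−1) on (0.00, 0.35) = 0.00
  → value = 0.0000
Under Zadeh (min–max):
  NOT x3 = 1 − 0.68 = 0.32
  x5 AND NOT x3 = min(a, b) on (0.05, 0.32) = 0.05
  NOT x1 = 1 − 0.65 = 0.35
  (x5 AND NOT x3) AND NOT x1 = min(a, b) on (0.05, 0.35) = 0.05
  → value = 0.0500
|0.0000 − 0.0500| = 0.050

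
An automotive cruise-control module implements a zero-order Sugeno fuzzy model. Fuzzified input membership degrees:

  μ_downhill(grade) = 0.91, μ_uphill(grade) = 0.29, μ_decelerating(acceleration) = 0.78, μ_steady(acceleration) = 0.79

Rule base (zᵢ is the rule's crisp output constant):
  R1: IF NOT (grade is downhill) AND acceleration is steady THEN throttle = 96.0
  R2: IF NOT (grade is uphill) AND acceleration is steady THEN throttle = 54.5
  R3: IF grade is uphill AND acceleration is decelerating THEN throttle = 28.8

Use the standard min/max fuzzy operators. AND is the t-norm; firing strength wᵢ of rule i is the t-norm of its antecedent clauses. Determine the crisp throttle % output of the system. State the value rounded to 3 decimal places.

R1 (z=96.0): ¬downhill=1−0.91=0.09, steady=0.79; AND[min(a, b)] → w = 0.09
R2 (z=54.5): ¬uphill=1−0.29=0.71, steady=0.79; AND[min(a, b)] → w = 0.71
R3 (z=28.8): uphill=0.29, decelerating=0.78; AND[min(a, b)] → w = 0.29
Weighted average = (0.09·96.0 + 0.71·54.5 + 0.29·28.8) / (0.09 + 0.71 + 0.29)
  = 55.6870 / 1.0900 = 51.089

51.089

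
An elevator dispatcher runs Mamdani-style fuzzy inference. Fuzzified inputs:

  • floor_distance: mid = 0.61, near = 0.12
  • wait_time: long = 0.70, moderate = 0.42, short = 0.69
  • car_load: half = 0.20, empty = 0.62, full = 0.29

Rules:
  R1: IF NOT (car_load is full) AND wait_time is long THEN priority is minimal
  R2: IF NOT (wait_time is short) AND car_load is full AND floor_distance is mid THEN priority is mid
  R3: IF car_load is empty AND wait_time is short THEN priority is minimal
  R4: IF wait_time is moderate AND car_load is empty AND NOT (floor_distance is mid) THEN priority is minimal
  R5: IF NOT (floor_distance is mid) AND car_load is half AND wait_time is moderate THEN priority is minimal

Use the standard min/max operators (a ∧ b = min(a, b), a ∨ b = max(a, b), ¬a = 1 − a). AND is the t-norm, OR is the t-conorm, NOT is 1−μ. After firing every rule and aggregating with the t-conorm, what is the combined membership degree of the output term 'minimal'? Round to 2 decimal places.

0.70

R1: ¬full=1−0.29=0.71, long=0.70; AND[min(a, b)] → w = 0.70
R2: ¬short=1−0.69=0.31, full=0.29, mid=0.61; AND[min(a, b)] → w = 0.29
R3: empty=0.62, short=0.69; AND[min(a, b)] → w = 0.62
R4: moderate=0.42, empty=0.62, ¬mid=1−0.61=0.39; AND[min(a, b)] → w = 0.39
R5: ¬mid=1−0.61=0.39, half=0.20, moderate=0.42; AND[min(a, b)] → w = 0.20
Rules with consequent 'minimal': {R1, R3, R4, R5} → strengths 0.70, 0.62, 0.39, 0.20
Aggregate via t-conorm [max(a, b)]: 0.70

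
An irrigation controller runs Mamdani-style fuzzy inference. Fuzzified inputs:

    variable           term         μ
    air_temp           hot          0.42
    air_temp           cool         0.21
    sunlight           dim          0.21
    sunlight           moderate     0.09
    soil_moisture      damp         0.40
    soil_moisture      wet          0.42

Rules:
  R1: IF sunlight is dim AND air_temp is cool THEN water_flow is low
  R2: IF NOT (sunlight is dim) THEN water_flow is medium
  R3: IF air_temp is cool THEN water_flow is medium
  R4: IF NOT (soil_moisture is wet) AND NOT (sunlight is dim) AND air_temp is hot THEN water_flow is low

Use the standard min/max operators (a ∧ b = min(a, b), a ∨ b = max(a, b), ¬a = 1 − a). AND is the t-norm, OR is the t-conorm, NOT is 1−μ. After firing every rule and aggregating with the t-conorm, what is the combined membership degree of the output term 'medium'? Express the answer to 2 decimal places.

R1: dim=0.21, cool=0.21; AND[min(a, b)] → w = 0.21
R2: ¬dim=1−0.21=0.79 → w = 0.79
R3: cool=0.21 → w = 0.21
R4: ¬wet=1−0.42=0.58, ¬dim=1−0.21=0.79, hot=0.42; AND[min(a, b)] → w = 0.42
Rules with consequent 'medium': {R2, R3} → strengths 0.79, 0.21
Aggregate via t-conorm [max(a, b)]: 0.79

0.79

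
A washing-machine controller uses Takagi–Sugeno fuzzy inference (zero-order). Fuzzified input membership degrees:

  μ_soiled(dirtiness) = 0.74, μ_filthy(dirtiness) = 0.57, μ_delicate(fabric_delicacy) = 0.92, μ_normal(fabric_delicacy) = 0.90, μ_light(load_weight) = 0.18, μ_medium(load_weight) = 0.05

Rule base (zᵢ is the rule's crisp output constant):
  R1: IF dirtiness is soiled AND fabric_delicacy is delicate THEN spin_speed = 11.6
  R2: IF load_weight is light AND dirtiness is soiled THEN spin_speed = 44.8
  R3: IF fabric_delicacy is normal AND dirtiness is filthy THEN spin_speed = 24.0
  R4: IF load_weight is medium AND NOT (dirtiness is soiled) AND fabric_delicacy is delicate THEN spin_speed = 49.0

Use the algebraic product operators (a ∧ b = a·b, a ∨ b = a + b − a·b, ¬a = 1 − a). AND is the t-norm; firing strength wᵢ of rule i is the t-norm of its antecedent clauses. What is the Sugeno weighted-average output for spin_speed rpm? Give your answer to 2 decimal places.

R1 (z=11.6): soiled=0.74, delicate=0.92; AND[a·b] → w = 0.6808
R2 (z=44.8): light=0.18, soiled=0.74; AND[a·b] → w = 0.1332
R3 (z=24.0): normal=0.90, filthy=0.57; AND[a·b] → w = 0.5130
R4 (z=49.0): medium=0.05, ¬soiled=1−0.74=0.26, delicate=0.92; AND[a·b] → w = 0.0120
Weighted average = (0.6808·11.6 + 0.1332·44.8 + 0.5130·24.0 + 0.0120·49.0) / (0.6808 + 0.1332 + 0.5130 + 0.0120)
  = 26.7627 / 1.3390 = 19.99

19.99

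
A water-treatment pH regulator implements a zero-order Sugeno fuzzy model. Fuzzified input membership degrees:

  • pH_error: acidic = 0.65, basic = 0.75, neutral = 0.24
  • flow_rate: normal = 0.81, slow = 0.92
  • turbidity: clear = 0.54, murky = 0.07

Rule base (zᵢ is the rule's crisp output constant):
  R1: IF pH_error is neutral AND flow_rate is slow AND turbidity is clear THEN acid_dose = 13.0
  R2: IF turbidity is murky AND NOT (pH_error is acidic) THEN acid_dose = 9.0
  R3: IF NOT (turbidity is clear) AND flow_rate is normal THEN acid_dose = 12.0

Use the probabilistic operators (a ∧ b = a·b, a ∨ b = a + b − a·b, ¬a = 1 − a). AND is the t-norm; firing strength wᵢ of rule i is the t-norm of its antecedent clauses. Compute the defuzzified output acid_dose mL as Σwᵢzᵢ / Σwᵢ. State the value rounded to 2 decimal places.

12.09

R1 (z=13.0): neutral=0.24, slow=0.92, clear=0.54; AND[a·b] → w = 0.1192
R2 (z=9.0): murky=0.07, ¬acidic=1−0.65=0.35; AND[a·b] → w = 0.0245
R3 (z=12.0): ¬clear=1−0.54=0.46, normal=0.81; AND[a·b] → w = 0.3726
Weighted average = (0.1192·13.0 + 0.0245·9.0 + 0.3726·12.0) / (0.1192 + 0.0245 + 0.3726)
  = 6.2417 / 0.5163 = 12.09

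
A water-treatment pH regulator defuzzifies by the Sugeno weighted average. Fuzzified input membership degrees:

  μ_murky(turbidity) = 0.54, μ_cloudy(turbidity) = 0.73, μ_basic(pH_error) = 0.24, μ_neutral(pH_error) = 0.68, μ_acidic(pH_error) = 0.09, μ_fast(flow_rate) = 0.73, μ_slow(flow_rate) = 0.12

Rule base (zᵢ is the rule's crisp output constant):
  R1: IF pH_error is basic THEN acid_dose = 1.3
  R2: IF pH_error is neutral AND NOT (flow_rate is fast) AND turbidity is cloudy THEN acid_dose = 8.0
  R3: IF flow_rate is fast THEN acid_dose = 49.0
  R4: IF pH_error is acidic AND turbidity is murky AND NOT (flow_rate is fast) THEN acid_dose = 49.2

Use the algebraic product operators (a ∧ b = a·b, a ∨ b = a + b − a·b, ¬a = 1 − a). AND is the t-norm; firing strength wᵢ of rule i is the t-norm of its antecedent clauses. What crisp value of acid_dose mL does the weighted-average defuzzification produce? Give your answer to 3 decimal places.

R1 (z=1.3): basic=0.24 → w = 0.2400
R2 (z=8.0): neutral=0.68, ¬fast=1−0.73=0.27, cloudy=0.73; AND[a·b] → w = 0.1340
R3 (z=49.0): fast=0.73 → w = 0.7300
R4 (z=49.2): acidic=0.09, murky=0.54, ¬fast=1−0.73=0.27; AND[a·b] → w = 0.0131
Weighted average = (0.2400·1.3 + 0.1340·8.0 + 0.7300·49.0 + 0.0131·49.2) / (0.2400 + 0.1340 + 0.7300 + 0.0131)
  = 37.7998 / 1.1172 = 33.836

33.836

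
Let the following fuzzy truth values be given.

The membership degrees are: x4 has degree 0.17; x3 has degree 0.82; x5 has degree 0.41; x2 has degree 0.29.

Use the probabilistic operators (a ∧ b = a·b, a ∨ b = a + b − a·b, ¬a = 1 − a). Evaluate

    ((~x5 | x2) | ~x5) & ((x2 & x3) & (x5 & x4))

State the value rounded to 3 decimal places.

~x5 = 1 − 0.4100 = 0.5900
~x5 | x2 = a + b − a·b on (0.5900, 0.2900) = 0.7089
~x5 = 1 − 0.4100 = 0.5900
(~x5 | x2) | ~x5 = a + b − a·b on (0.7089, 0.5900) = 0.8806
x2 & x3 = a·b on (0.2900, 0.8200) = 0.2378
x5 & x4 = a·b on (0.4100, 0.1700) = 0.0697
(x2 & x3) & (x5 & x4) = a·b on (0.2378, 0.0697) = 0.0166
((~x5 | x2) | ~x5) & ((x2 & x3) & (x5 & x4)) = a·b on (0.8806, 0.0166) = 0.0146

0.015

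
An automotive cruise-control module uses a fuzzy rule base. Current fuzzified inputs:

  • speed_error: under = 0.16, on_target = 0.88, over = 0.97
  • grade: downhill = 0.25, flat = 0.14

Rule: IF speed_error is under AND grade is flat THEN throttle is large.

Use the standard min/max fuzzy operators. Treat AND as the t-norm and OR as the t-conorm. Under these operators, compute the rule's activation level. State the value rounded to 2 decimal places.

firing strength: under=0.16, flat=0.14; AND[min(a, b)] → w = 0.14

0.14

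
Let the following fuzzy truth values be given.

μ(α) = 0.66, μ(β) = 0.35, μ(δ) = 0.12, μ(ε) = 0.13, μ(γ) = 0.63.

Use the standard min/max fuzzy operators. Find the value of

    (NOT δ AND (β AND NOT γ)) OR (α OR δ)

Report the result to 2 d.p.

0.66

NOT δ = 1 − 0.12 = 0.88
NOT γ = 1 − 0.63 = 0.37
β AND NOT γ = min(a, b) on (0.35, 0.37) = 0.35
NOT δ AND (β AND NOT γ) = min(a, b) on (0.88, 0.35) = 0.35
α OR δ = max(a, b) on (0.66, 0.12) = 0.66
(NOT δ AND (β AND NOT γ)) OR (α OR δ) = max(a, b) on (0.35, 0.66) = 0.66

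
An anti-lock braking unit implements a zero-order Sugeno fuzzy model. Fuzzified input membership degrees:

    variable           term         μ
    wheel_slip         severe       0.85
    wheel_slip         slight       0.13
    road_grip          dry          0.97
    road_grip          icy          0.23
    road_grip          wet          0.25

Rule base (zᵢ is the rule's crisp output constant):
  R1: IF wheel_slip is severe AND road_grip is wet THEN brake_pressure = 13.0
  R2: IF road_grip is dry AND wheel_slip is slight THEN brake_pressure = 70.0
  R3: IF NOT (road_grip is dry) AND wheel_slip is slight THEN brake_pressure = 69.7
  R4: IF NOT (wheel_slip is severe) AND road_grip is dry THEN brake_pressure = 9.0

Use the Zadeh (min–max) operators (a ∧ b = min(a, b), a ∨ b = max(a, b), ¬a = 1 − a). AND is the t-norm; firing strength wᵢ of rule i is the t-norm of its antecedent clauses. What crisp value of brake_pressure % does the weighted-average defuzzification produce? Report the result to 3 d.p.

R1 (z=13.0): severe=0.85, wet=0.25; AND[min(a, b)] → w = 0.25
R2 (z=70.0): dry=0.97, slight=0.13; AND[min(a, b)] → w = 0.13
R3 (z=69.7): ¬dry=1−0.97=0.03, slight=0.13; AND[min(a, b)] → w = 0.03
R4 (z=9.0): ¬severe=1−0.85=0.15, dry=0.97; AND[min(a, b)] → w = 0.15
Weighted average = (0.25·13.0 + 0.13·70.0 + 0.03·69.7 + 0.15·9.0) / (0.25 + 0.13 + 0.03 + 0.15)
  = 15.7910 / 0.5600 = 28.198

28.198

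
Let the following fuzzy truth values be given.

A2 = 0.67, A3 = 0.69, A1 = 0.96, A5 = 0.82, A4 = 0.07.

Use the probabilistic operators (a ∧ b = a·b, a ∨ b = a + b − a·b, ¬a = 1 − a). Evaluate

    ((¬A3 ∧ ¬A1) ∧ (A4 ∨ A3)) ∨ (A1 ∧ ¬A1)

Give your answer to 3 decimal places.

0.047

¬A3 = 1 − 0.6900 = 0.3100
¬A1 = 1 − 0.9600 = 0.0400
¬A3 ∧ ¬A1 = a·b on (0.3100, 0.0400) = 0.0124
A4 ∨ A3 = a + b − a·b on (0.0700, 0.6900) = 0.7117
(¬A3 ∧ ¬A1) ∧ (A4 ∨ A3) = a·b on (0.0124, 0.7117) = 0.0088
¬A1 = 1 − 0.9600 = 0.0400
A1 ∧ ¬A1 = a·b on (0.9600, 0.0400) = 0.0384
((¬A3 ∧ ¬A1) ∧ (A4 ∨ A3)) ∨ (A1 ∧ ¬A1) = a + b − a·b on (0.0088, 0.0384) = 0.0469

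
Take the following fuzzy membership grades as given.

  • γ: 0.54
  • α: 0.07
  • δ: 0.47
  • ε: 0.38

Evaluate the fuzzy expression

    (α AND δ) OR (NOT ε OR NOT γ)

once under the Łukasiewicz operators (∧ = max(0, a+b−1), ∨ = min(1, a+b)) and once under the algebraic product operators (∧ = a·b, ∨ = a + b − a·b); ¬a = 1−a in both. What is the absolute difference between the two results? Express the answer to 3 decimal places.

Under Łukasiewicz:
  α AND δ = max(0, a+b−1) on (0.07, 0.47) = 0.00
  NOT ε = 1 − 0.38 = 0.62
  NOT γ = 1 − 0.54 = 0.46
  NOT ε OR NOT γ = min(1, a+b) on (0.62, 0.46) = 1.00
  (α AND δ) OR (NOT ε OR NOT γ) = min(1, a+b) on (0.00, 1.00) = 1.00
  → value = 1.0000
Under algebraic product:
  α AND δ = a·b on (0.0700, 0.4700) = 0.0329
  NOT ε = 1 − 0.3800 = 0.6200
  NOT γ = 1 − 0.5400 = 0.4600
  NOT ε OR NOT γ = a + b − a·b on (0.6200, 0.4600) = 0.7948
  (α AND δ) OR (NOT ε OR NOT γ) = a + b − a·b on (0.0329, 0.7948) = 0.8016
  → value = 0.8016
|1.0000 − 0.8016| = 0.198

0.198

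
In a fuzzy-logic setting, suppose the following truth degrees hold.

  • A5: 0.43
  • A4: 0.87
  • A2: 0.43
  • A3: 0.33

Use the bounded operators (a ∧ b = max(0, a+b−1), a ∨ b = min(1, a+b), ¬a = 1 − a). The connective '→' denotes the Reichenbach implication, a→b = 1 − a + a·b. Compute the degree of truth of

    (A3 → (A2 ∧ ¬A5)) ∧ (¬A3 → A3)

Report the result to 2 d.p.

0.22

¬A5 = 1 − 0.43 = 0.57
A2 ∧ ¬A5 = max(0, a+b−1) on (0.43, 0.57) = 0.00
A3 → (A2 ∧ ¬A5)  [Reichenbach: 1 − a + a·b] with a=0.33, b=0.00 → 0.67
¬A3 = 1 − 0.33 = 0.67
¬A3 → A3  [Reichenbach: 1 − a + a·b] with a=0.67, b=0.33 → 0.55
(A3 → (A2 ∧ ¬A5)) ∧ (¬A3 → A3) = max(0, a+b−1) on (0.67, 0.55) = 0.22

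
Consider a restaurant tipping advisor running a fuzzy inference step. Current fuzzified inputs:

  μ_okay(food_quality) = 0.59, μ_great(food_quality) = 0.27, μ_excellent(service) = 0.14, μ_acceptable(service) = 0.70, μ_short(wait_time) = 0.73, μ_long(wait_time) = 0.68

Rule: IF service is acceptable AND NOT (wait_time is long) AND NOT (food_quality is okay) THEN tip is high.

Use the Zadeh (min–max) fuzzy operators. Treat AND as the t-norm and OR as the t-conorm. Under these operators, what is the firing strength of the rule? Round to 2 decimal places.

0.32

firing strength: acceptable=0.70, ¬long=1−0.68=0.32, ¬okay=1−0.59=0.41; AND[min(a, b)] → w = 0.32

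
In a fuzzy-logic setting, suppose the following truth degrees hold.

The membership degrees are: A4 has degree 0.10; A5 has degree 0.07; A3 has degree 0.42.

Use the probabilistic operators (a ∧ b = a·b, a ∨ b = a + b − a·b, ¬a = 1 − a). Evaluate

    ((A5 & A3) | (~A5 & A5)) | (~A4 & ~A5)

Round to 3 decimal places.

A5 & A3 = a·b on (0.0700, 0.4200) = 0.0294
~A5 = 1 − 0.0700 = 0.9300
~A5 & A5 = a·b on (0.9300, 0.0700) = 0.0651
(A5 & A3) | (~A5 & A5) = a + b − a·b on (0.0294, 0.0651) = 0.0926
~A4 = 1 − 0.1000 = 0.9000
~A5 = 1 − 0.0700 = 0.9300
~A4 & ~A5 = a·b on (0.9000, 0.9300) = 0.8370
((A5 & A3) | (~A5 & A5)) | (~A4 & ~A5) = a + b − a·b on (0.0926, 0.8370) = 0.8521

0.852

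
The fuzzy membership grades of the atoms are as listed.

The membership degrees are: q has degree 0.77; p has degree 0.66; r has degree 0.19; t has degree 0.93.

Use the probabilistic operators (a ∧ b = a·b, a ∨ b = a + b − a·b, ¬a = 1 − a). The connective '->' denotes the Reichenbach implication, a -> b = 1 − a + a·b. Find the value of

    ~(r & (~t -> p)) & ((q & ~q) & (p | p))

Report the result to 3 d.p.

0.128

~t = 1 − 0.9300 = 0.0700
~t -> p  [Reichenbach: 1 − a + a·b] with a=0.0700, b=0.6600 → 0.9762
r & (~t -> p) = a·b on (0.1900, 0.9762) = 0.1855
~(r & (~t -> p)) = 1 − 0.1855 = 0.8145
~q = 1 − 0.7700 = 0.2300
q & ~q = a·b on (0.7700, 0.2300) = 0.1771
p | p = a + b − a·b on (0.6600, 0.6600) = 0.8844
(q & ~q) & (p | p) = a·b on (0.1771, 0.8844) = 0.1566
~(r & (~t -> p)) & ((q & ~q) & (p | p)) = a·b on (0.8145, 0.1566) = 0.1276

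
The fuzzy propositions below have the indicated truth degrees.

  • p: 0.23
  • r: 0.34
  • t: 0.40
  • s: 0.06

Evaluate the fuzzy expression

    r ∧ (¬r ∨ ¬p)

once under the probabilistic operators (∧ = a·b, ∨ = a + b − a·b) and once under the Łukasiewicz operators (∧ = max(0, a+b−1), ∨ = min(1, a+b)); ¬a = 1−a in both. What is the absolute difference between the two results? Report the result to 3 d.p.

0.027

Under probabilistic:
  ¬r = 1 − 0.3400 = 0.6600
  ¬p = 1 − 0.2300 = 0.7700
  ¬r ∨ ¬p = a + b − a·b on (0.6600, 0.7700) = 0.9218
  r ∧ (¬r ∨ ¬p) = a·b on (0.3400, 0.9218) = 0.3134
  → value = 0.3134
Under Łukasiewicz:
  ¬r = 1 − 0.34 = 0.66
  ¬p = 1 − 0.23 = 0.77
  ¬r ∨ ¬p = min(1, a+b) on (0.66, 0.77) = 1.00
  r ∧ (¬r ∨ ¬p) = max(0, a+b−1) on (0.34, 1.00) = 0.34
  → value = 0.3400
|0.3134 − 0.3400| = 0.027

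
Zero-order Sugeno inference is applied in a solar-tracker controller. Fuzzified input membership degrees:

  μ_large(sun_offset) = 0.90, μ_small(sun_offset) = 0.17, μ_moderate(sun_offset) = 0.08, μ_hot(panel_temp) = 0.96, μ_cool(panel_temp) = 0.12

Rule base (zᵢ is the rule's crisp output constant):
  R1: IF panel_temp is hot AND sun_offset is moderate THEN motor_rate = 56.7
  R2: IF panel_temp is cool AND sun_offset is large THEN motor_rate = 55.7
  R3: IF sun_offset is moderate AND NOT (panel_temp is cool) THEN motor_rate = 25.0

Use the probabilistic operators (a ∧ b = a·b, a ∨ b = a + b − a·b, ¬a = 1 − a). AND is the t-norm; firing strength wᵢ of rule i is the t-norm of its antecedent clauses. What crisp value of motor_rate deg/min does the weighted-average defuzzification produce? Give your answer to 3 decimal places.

R1 (z=56.7): hot=0.96, moderate=0.08; AND[a·b] → w = 0.0768
R2 (z=55.7): cool=0.12, large=0.90; AND[a·b] → w = 0.1080
R3 (z=25.0): moderate=0.08, ¬cool=1−0.12=0.88; AND[a·b] → w = 0.0704
Weighted average = (0.0768·56.7 + 0.1080·55.7 + 0.0704·25.0) / (0.0768 + 0.1080 + 0.0704)
  = 12.1302 / 0.2552 = 47.532

47.532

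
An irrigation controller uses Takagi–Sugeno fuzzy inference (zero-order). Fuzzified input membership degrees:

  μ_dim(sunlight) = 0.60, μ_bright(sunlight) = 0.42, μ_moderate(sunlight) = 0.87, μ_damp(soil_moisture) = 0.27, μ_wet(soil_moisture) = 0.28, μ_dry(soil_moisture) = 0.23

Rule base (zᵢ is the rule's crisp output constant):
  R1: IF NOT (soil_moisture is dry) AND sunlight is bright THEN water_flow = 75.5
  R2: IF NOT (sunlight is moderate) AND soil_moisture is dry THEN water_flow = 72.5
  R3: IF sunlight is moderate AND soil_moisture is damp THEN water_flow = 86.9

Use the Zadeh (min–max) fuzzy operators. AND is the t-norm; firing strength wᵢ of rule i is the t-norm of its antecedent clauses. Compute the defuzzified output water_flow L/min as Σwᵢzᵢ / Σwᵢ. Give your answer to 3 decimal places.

78.778

R1 (z=75.5): ¬dry=1−0.23=0.77, bright=0.42; AND[min(a, b)] → w = 0.42
R2 (z=72.5): ¬moderate=1−0.87=0.13, dry=0.23; AND[min(a, b)] → w = 0.13
R3 (z=86.9): moderate=0.87, damp=0.27; AND[min(a, b)] → w = 0.27
Weighted average = (0.42·75.5 + 0.13·72.5 + 0.27·86.9) / (0.42 + 0.13 + 0.27)
  = 64.5980 / 0.8200 = 78.778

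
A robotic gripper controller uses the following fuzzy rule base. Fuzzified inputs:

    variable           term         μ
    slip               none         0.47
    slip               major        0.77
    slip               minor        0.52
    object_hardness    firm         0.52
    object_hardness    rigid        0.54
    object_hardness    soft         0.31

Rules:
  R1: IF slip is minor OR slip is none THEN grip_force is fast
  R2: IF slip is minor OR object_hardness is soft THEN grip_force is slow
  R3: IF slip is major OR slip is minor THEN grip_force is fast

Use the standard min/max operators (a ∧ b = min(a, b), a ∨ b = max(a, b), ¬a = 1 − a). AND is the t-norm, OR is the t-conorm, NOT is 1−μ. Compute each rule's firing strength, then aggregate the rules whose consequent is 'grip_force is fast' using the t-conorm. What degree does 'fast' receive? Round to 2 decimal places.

R1: minor=0.52, none=0.47; OR[max(a, b)] → w = 0.52
R2: minor=0.52, soft=0.31; OR[max(a, b)] → w = 0.52
R3: major=0.77, minor=0.52; OR[max(a, b)] → w = 0.77
Rules with consequent 'fast': {R1, R3} → strengths 0.52, 0.77
Aggregate via t-conorm [max(a, b)]: 0.77

0.77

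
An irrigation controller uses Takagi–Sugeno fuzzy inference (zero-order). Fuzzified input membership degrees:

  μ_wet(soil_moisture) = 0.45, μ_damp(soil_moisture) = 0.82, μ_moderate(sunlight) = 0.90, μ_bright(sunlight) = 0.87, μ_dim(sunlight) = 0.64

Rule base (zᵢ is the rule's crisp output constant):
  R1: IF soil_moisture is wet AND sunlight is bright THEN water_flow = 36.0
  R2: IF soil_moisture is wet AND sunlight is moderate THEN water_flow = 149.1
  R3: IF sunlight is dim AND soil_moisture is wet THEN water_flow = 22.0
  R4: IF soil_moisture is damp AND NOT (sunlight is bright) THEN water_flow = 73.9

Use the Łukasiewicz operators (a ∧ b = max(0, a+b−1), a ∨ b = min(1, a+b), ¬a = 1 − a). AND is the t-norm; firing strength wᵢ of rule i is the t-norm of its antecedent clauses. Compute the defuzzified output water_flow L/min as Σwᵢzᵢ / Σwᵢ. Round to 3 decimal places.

R1 (z=36.0): wet=0.45, bright=0.87; AND[max(0, a+b−1)] → w = 0.32
R2 (z=149.1): wet=0.45, moderate=0.90; AND[max(0, a+b−1)] → w = 0.35
R3 (z=22.0): dim=0.64, wet=0.45; AND[max(0, a+b−1)] → w = 0.09
R4 (z=73.9): damp=0.82, ¬bright=1−0.87=0.13; AND[max(0, a+b−1)] → w = 0.00
Weighted average = (0.32·36.0 + 0.35·149.1 + 0.09·22.0 + 0.00·73.9) / (0.32 + 0.35 + 0.09 + 0.00)
  = 65.6850 / 0.7600 = 86.428

86.428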